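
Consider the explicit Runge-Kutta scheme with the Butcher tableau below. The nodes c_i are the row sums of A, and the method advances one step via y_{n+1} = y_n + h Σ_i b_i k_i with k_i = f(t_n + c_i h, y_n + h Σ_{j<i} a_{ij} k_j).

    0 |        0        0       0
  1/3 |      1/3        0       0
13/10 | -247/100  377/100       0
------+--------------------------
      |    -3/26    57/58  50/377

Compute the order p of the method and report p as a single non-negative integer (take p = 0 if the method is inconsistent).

b = (-3/26, 57/58, 50/377)
c = (0, 1/3, 13/10)
Ac = (0, 0, 377/300)
Σ b_i: (-3/26)·1 + 57/58·1 + 50/377·1 = 1 ✓
b·c: 57/58·1/3 + 50/377·13/10 = 1/2 ✓
b·c²: 57/58·1/9 + 50/377·169/100 = 1/3 ✓
b·Ac: 50/377·377/300 = 1/6 ✓; 3 stages ⇒ order 3.

3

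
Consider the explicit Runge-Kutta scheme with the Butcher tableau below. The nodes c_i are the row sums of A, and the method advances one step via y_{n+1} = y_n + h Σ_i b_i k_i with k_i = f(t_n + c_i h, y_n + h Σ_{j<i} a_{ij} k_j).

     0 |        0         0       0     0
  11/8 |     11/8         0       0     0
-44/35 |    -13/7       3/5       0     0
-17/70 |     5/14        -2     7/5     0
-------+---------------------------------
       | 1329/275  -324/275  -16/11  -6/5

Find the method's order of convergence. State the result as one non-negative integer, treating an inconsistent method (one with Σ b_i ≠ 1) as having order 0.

b = (1329/275, -324/275, -16/11, -6/5)
c = (0, 11/8, -44/35, -17/70)
Ac = (0, 0, 33/40, -451/100)
Σ b_i: 1329/275·1 + (-324/275)·1 + (-16/11)·1 + (-6/5)·1 = 1 ✓
b·c: (-324/275)·11/8 + (-16/11)·(-44/35) + (-6/5)·(-17/70) = 1/2 ✓
b·c²: (-324/275)·121/64 + (-16/11)·1936/1225 + (-6/5)·289/4900 = -450511/98000 ≠ 1/3 ⇒ order 2.
b·Ac: (-16/11)·33/40 + (-6/5)·(-451/100) = 1053/250 ≠ 1/6

2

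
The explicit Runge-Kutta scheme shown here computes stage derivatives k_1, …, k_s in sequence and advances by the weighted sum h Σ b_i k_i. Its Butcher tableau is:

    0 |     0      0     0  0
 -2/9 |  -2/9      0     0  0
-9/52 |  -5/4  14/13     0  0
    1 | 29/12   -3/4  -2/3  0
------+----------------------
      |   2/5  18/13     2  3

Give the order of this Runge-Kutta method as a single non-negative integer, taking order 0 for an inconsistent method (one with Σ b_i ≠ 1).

b = (2/5, 18/13, 2, 3)
c = (0, -2/9, -9/52, 1)
Ac = (0, 0, -28/117, 11/39)
Σ b_i: 2/5·1 + 18/13·1 + 2·1 + 3·1 = 441/65 ≠ 1 ⇒ order 0.

0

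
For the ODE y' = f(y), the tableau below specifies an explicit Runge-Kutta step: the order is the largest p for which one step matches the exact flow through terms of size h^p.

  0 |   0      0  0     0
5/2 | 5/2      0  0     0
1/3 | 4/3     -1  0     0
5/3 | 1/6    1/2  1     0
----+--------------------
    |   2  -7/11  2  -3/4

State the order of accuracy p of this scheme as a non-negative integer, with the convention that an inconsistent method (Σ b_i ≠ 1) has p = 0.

0

b = (2, -7/11, 2, -3/4)
c = (0, 5/2, 1/3, 5/3)
Ac = (0, 0, -5/2, 19/12)
Σ b_i: 2·1 + (-7/11)·1 + 2·1 + (-3/4)·1 = 115/44 ≠ 1 ⇒ order 0.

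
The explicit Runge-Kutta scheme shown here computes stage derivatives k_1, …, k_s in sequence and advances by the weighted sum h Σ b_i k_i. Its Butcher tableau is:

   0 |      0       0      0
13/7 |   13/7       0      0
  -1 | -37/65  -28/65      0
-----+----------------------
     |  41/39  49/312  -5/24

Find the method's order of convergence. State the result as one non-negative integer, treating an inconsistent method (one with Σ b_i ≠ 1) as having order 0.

3

b = (41/39, 49/312, -5/24)
c = (0, 13/7, -1)
Ac = (0, 0, -4/5)
Σ b_i: 41/39·1 + 49/312·1 + (-5/24)·1 = 1 ✓
b·c: 49/312·13/7 + (-5/24)·(-1) = 1/2 ✓
b·c²: 49/312·169/49 + (-5/24)·1 = 1/3 ✓
b·Ac: (-5/24)·(-4/5) = 1/6 ✓; 3 stages ⇒ order 3.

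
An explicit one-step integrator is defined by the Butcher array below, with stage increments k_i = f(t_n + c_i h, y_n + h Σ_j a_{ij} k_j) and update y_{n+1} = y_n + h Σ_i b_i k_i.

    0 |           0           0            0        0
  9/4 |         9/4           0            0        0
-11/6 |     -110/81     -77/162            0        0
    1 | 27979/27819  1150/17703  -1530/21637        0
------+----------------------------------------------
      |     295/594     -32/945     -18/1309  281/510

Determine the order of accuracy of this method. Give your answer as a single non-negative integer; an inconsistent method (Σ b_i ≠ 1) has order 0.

4

b = (295/594, -32/945, -18/1309, 281/510)
c = (0, 9/4, -11/6, 1)
Ac = (0, 0, -77/72, 155/562)
Σ b_i: 295/594·1 + (-32/945)·1 + (-18/1309)·1 + 281/510·1 = 1 ✓
b·c: (-32/945)·9/4 + (-18/1309)·(-11/6) + 281/510·1 = 1/2 ✓
b·c²: (-32/945)·81/16 + (-18/1309)·121/36 + 281/510·1 = 1/3 ✓
b·Ac: (-18/1309)·(-77/72) + 281/510·155/562 = 1/6 ✓
b·c³: (-32/945)·729/64 + (-18/1309)·(-1331/216) + 281/510·1 = 1/4 ✓
b·(c∘Ac): (-18/1309)·847/432 + 281/510·155/562 = 1/8 ✓
b·Ac²: (-18/1309)·(-77/32) + 281/510·205/2248 = 1/12 ✓
b·A²c: 281/510·85/1124 = 1/24 ✓; 4 stages ⇒ order 4.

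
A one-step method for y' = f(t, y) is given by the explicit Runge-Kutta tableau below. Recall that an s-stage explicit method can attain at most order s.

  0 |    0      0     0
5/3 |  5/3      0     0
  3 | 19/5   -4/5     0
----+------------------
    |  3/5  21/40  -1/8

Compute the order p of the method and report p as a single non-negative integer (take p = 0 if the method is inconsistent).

b = (3/5, 21/40, -1/8)
c = (0, 5/3, 3)
Ac = (0, 0, -4/3)
Σ b_i: 3/5·1 + 21/40·1 + (-1/8)·1 = 1 ✓
b·c: 21/40·5/3 + (-1/8)·3 = 1/2 ✓
b·c²: 21/40·25/9 + (-1/8)·9 = 1/3 ✓
b·Ac: (-1/8)·(-4/3) = 1/6 ✓; 3 stages ⇒ order 3.

3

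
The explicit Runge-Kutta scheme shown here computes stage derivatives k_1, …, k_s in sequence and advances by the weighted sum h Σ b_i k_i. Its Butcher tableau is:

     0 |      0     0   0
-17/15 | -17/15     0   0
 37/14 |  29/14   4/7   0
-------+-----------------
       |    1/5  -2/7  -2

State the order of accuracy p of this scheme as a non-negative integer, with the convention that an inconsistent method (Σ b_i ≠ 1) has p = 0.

b = (1/5, -2/7, -2)
c = (0, -17/15, 37/14)
Ac = (0, 0, -68/105)
Σ b_i: 1/5·1 + (-2/7)·1 + (-2)·1 = -73/35 ≠ 1 ⇒ order 0.

0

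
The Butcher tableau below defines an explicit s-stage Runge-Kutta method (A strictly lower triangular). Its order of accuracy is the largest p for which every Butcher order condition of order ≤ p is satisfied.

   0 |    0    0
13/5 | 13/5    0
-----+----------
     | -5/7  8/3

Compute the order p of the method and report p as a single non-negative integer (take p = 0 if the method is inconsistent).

b = (-5/7, 8/3)
c = (0, 13/5)
Σ b_i: (-5/7)·1 + 8/3·1 = 41/21 ≠ 1 ⇒ order 0.

0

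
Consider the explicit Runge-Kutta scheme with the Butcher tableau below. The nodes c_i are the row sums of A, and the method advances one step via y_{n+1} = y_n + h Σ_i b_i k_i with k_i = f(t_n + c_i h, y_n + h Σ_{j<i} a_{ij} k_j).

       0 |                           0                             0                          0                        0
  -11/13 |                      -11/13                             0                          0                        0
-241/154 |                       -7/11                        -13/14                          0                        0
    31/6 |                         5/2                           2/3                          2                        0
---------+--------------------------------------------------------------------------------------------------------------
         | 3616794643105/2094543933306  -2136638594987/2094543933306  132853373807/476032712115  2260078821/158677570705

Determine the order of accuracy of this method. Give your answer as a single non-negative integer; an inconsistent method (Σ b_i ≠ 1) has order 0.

b = (3616794643105/2094543933306, -2136638594987/2094543933306, 132853373807/476032712115, 2260078821/158677570705)
c = (0, -11/13, -241/154, 31/6)
Ac = (0, 0, 11/14, -11093/3003)
Σ b_i: 3616794643105/2094543933306·1 + (-2136638594987/2094543933306)·1 + 132853373807/476032712115·1 + 2260078821/158677570705·1 = 1 ✓
b·c: (-2136638594987/2094543933306)·(-11/13) + 132853373807/476032712115·(-241/154) + 2260078821/158677570705·31/6 = 1/2 ✓
b·c²: (-2136638594987/2094543933306)·121/169 + 132853373807/476032712115·58081/23716 + 2260078821/158677570705·961/36 = 1/3 ✓
b·Ac: 132853373807/476032712115·11/14 + 2260078821/158677570705·(-11093/3003) = 1/6 ✓
b·c³: (-2136638594987/2094543933306)·(-1331/2197) + 132853373807/476032712115·(-13997521/3652264) + 2260078821/158677570705·29791/216 = 96117280777669/63534499310282 ≠ 1/4 ⇒ order 3.
b·(c∘Ac): 132853373807/476032712115·(-241/196) + 2260078821/158677570705·(-343883/18018) = -234207840325/380826169692 ≠ 1/8
b·Ac²: 132853373807/476032712115·(-121/182) + 2260078821/158677570705·32316703/6012006 = -51931254926477/476508744827115 ≠ 1/12
b·A²c: 2260078821/158677570705·11/7 = 3551552433/158677570705 ≠ 1/24

3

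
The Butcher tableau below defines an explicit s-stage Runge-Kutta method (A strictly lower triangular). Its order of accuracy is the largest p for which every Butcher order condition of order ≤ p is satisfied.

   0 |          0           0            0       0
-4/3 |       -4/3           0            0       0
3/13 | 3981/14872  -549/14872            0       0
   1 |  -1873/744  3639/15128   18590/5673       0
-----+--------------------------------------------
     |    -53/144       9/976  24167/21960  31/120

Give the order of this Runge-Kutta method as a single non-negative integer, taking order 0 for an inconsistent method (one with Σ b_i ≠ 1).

b = (-53/144, 9/976, 24167/21960, 31/120)
c = (0, -4/3, 3/13, 1)
Ac = (0, 0, 183/3718, 27/62)
Σ b_i: (-53/144)·1 + 9/976·1 + 24167/21960·1 + 31/120·1 = 1 ✓
b·c: 9/976·(-4/3) + 24167/21960·3/13 + 31/120·1 = 1/2 ✓
b·c²: 9/976·16/9 + 24167/21960·9/169 + 31/120·1 = 1/3 ✓
b·Ac: 24167/21960·183/3718 + 31/120·27/62 = 1/6 ✓
b·c³: 9/976·(-64/27) + 24167/21960·27/2197 + 31/120·1 = 1/4 ✓
b·(c∘Ac): 24167/21960·549/48334 + 31/120·27/62 = 1/8 ✓
b·Ac²: 24167/21960·(-122/1859) + 31/120·56/93 = 1/12 ✓
b·A²c: 31/120·5/31 = 1/24 ✓; 4 stages ⇒ order 4.

4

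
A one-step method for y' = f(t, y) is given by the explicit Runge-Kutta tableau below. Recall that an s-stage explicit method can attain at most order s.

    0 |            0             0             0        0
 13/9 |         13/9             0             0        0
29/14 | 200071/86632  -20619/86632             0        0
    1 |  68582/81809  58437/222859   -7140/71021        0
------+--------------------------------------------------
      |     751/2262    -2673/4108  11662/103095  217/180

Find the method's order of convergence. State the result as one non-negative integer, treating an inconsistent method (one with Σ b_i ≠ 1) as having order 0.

4

b = (751/2262, -2673/4108, 11662/103095, 217/180)
c = (0, 13/9, 29/14, 1)
Ac = (0, 0, -2291/6664, 37/217)
Σ b_i: 751/2262·1 + (-2673/4108)·1 + 11662/103095·1 + 217/180·1 = 1 ✓
b·c: (-2673/4108)·13/9 + 11662/103095·29/14 + 217/180·1 = 1/2 ✓
b·c²: (-2673/4108)·169/81 + 11662/103095·841/196 + 217/180·1 = 1/3 ✓
b·Ac: 11662/103095·(-2291/6664) + 217/180·37/217 = 1/6 ✓
b·c³: (-2673/4108)·2197/729 + 11662/103095·24389/2744 + 217/180·1 = 1/4 ✓
b·(c∘Ac): 11662/103095·(-66439/93296) + 217/180·37/217 = 1/8 ✓
b·Ac²: 11662/103095·(-29783/59976) + 217/180·226/1953 = 1/12 ✓
b·A²c: 217/180·15/434 = 1/24 ✓; 4 stages ⇒ order 4.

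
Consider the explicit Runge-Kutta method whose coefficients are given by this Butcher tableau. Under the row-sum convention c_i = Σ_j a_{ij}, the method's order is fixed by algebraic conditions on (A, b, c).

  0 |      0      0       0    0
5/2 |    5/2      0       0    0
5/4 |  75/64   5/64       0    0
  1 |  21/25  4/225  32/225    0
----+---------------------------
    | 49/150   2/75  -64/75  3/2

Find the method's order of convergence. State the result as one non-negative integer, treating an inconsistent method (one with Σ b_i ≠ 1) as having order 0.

b = (49/150, 2/75, -64/75, 3/2)
c = (0, 5/2, 5/4, 1)
Ac = (0, 0, 25/128, 2/9)
Σ b_i: 49/150·1 + 2/75·1 + (-64/75)·1 + 3/2·1 = 1 ✓
b·c: 2/75·5/2 + (-64/75)·5/4 + 3/2·1 = 1/2 ✓
b·c²: 2/75·25/4 + (-64/75)·25/16 + 3/2·1 = 1/3 ✓
b·Ac: (-64/75)·25/128 + 3/2·2/9 = 1/6 ✓
b·c³: 2/75·125/8 + (-64/75)·125/64 + 3/2·1 = 1/4 ✓
b·(c∘Ac): (-64/75)·125/512 + 3/2·2/9 = 1/8 ✓
b·Ac²: (-64/75)·125/256 + 3/2·1/3 = 1/12 ✓
b·A²c: 3/2·1/36 = 1/24 ✓; 4 stages ⇒ order 4.

4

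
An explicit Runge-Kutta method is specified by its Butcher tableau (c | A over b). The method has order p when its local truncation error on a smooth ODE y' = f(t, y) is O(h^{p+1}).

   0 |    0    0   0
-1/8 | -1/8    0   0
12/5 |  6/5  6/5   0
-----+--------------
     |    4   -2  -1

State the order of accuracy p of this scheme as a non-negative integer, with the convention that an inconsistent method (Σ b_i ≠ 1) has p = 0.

1

b = (4, -2, -1)
c = (0, -1/8, 12/5)
Ac = (0, 0, -3/20)
Σ b_i: 4·1 + (-2)·1 + (-1)·1 = 1 ✓
b·c: (-2)·(-1/8) + (-1)·12/5 = -43/20 ≠ 1/2 ⇒ order 1.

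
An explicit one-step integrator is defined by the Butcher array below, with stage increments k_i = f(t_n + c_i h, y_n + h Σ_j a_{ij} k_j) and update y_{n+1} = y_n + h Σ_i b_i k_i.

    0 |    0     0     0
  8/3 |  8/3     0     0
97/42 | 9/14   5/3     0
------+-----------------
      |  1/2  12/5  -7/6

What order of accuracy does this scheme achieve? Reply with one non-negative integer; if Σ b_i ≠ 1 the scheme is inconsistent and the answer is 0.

0

b = (1/2, 12/5, -7/6)
c = (0, 8/3, 97/42)
Ac = (0, 0, 40/9)
Σ b_i: 1/2·1 + 12/5·1 + (-7/6)·1 = 26/15 ≠ 1 ⇒ order 0.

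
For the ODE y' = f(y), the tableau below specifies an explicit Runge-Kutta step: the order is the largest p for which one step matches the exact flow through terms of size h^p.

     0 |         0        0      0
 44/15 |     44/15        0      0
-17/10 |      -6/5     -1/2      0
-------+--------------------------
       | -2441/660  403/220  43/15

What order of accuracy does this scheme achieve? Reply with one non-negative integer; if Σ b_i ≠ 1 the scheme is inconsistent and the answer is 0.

2

b = (-2441/660, 403/220, 43/15)
c = (0, 44/15, -17/10)
Ac = (0, 0, -22/15)
Σ b_i: (-2441/660)·1 + 403/220·1 + 43/15·1 = 1 ✓
b·c: 403/220·44/15 + 43/15·(-17/10) = 1/2 ✓
b·c²: 403/220·1936/225 + 43/15·289/100 = 108209/4500 ≠ 1/3 ⇒ order 2.
b·Ac: 43/15·(-22/15) = -946/225 ≠ 1/6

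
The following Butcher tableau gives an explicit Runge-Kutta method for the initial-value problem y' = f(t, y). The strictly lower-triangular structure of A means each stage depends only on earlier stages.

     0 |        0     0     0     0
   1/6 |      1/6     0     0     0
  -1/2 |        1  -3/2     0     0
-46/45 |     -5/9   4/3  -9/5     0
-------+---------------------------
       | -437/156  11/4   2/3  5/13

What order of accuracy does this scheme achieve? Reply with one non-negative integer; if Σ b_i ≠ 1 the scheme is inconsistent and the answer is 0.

b = (-437/156, 11/4, 2/3, 5/13)
c = (0, 1/6, -1/2, -46/45)
Ac = (0, 0, -1/4, 101/90)
Σ b_i: (-437/156)·1 + 11/4·1 + 2/3·1 + 5/13·1 = 1 ✓
b·c: 11/4·1/6 + 2/3·(-1/2) + 5/13·(-46/45) = -251/936 ≠ 1/2 ⇒ order 1.

1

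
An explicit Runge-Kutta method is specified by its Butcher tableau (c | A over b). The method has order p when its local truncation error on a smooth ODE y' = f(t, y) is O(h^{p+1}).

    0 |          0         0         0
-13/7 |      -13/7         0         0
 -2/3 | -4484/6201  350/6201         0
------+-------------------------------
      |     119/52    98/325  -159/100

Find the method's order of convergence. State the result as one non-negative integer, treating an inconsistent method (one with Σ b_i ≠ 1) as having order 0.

b = (119/52, 98/325, -159/100)
c = (0, -13/7, -2/3)
Ac = (0, 0, -50/477)
Σ b_i: 119/52·1 + 98/325·1 + (-159/100)·1 = 1 ✓
b·c: 98/325·(-13/7) + (-159/100)·(-2/3) = 1/2 ✓
b·c²: 98/325·169/49 + (-159/100)·4/9 = 1/3 ✓
b·Ac: (-159/100)·(-50/477) = 1/6 ✓; 3 stages ⇒ order 3.

3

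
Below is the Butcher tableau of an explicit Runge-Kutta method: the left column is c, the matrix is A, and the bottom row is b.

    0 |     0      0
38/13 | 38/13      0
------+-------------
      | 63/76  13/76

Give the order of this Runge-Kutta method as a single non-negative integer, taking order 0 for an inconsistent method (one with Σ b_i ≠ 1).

b = (63/76, 13/76)
c = (0, 38/13)
Σ b_i: 63/76·1 + 13/76·1 = 1 ✓
b·c: 13/76·38/13 = 1/2 ✓; 2 stages ⇒ order 2.

2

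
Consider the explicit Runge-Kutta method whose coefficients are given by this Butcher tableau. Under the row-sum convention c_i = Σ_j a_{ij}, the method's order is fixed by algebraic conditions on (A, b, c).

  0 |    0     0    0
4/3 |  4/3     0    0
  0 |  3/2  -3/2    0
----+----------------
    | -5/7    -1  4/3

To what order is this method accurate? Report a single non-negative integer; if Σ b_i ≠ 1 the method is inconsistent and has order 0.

b = (-5/7, -1, 4/3)
c = (0, 4/3, 0)
Ac = (0, 0, -2)
Σ b_i: (-5/7)·1 + (-1)·1 + 4/3·1 = -8/21 ≠ 1 ⇒ order 0.

0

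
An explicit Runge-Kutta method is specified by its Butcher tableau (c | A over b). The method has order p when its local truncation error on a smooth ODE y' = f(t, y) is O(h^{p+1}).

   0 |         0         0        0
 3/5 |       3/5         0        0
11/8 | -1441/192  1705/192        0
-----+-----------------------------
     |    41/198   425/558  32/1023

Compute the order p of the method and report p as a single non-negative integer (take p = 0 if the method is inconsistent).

3

b = (41/198, 425/558, 32/1023)
c = (0, 3/5, 11/8)
Ac = (0, 0, 341/64)
Σ b_i: 41/198·1 + 425/558·1 + 32/1023·1 = 1 ✓
b·c: 425/558·3/5 + 32/1023·11/8 = 1/2 ✓
b·c²: 425/558·9/25 + 32/1023·121/64 = 1/3 ✓
b·Ac: 32/1023·341/64 = 1/6 ✓; 3 stages ⇒ order 3.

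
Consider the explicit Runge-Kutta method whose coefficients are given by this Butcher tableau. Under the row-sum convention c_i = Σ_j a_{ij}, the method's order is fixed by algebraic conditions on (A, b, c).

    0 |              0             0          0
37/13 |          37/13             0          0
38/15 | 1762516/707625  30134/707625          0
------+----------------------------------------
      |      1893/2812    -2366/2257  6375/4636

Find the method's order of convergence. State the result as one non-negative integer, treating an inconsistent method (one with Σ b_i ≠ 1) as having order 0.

b = (1893/2812, -2366/2257, 6375/4636)
c = (0, 37/13, 38/15)
Ac = (0, 0, 2318/19125)
Σ b_i: 1893/2812·1 + (-2366/2257)·1 + 6375/4636·1 = 1 ✓
b·c: (-2366/2257)·37/13 + 6375/4636·38/15 = 1/2 ✓
b·c²: (-2366/2257)·1369/169 + 6375/4636·1444/225 = 1/3 ✓
b·Ac: 6375/4636·2318/19125 = 1/6 ✓; 3 stages ⇒ order 3.

3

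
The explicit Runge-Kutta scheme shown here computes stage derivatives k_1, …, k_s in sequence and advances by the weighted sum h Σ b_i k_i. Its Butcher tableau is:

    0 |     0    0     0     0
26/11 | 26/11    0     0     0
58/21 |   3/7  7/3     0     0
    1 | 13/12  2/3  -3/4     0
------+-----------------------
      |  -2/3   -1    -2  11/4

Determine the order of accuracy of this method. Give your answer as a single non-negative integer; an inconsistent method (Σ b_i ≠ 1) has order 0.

b = (-2/3, -1, -2, 11/4)
c = (0, 26/11, 58/21, 1)
Ac = (0, 0, 182/33, -229/462)
Σ b_i: (-2/3)·1 + (-1)·1 + (-2)·1 + 11/4·1 = -11/12 ≠ 1 ⇒ order 0.

0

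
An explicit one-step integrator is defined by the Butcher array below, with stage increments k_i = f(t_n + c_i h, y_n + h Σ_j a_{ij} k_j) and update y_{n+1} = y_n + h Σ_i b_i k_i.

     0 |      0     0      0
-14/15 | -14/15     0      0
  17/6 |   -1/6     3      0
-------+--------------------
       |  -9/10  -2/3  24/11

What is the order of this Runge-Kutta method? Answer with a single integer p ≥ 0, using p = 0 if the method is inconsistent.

b = (-9/10, -2/3, 24/11)
c = (0, -14/15, 17/6)
Ac = (0, 0, -14/5)
Σ b_i: (-9/10)·1 + (-2/3)·1 + 24/11·1 = 203/330 ≠ 1 ⇒ order 0.

0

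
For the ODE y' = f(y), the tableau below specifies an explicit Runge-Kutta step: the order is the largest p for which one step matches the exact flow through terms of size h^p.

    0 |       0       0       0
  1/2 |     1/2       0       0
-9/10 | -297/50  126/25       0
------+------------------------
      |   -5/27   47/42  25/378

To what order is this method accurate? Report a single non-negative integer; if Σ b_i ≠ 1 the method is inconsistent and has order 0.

b = (-5/27, 47/42, 25/378)
c = (0, 1/2, -9/10)
Ac = (0, 0, 63/25)
Σ b_i: (-5/27)·1 + 47/42·1 + 25/378·1 = 1 ✓
b·c: 47/42·1/2 + 25/378·(-9/10) = 1/2 ✓
b·c²: 47/42·1/4 + 25/378·81/100 = 1/3 ✓
b·Ac: 25/378·63/25 = 1/6 ✓; 3 stages ⇒ order 3.

3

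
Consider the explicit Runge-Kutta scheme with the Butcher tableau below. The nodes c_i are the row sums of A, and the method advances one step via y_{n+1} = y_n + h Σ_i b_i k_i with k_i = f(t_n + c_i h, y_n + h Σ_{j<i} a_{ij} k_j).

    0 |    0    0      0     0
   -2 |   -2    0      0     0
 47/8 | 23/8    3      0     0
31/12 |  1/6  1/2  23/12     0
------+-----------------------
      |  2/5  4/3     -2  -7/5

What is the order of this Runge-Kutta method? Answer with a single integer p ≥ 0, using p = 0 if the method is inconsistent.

b = (2/5, 4/3, -2, -7/5)
c = (0, -2, 47/8, 31/12)
Ac = (0, 0, -6, 985/96)
Σ b_i: 2/5·1 + 4/3·1 + (-2)·1 + (-7/5)·1 = -5/3 ≠ 1 ⇒ order 0.

0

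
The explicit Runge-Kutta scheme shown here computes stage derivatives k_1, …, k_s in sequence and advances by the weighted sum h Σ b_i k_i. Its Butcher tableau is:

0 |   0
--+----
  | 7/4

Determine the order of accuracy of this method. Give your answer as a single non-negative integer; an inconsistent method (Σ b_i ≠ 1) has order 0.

0

b = (7/4)
c = (0)
Σ b_i: 7/4·1 = 7/4 ≠ 1 ⇒ order 0.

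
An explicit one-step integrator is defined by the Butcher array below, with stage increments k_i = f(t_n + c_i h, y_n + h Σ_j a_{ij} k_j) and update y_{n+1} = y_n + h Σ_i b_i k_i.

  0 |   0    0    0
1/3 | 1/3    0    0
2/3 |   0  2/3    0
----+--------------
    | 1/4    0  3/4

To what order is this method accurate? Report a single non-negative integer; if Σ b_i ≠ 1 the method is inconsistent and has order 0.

b = (1/4, 0, 3/4)
c = (0, 1/3, 2/3)
Ac = (0, 0, 2/9)
Σ b_i: 1/4·1 + 3/4·1 = 1 ✓
b·c: 3/4·2/3 = 1/2 ✓
b·c²: 3/4·4/9 = 1/3 ✓
b·Ac: 3/4·2/9 = 1/6 ✓; 3 stages ⇒ order 3.

3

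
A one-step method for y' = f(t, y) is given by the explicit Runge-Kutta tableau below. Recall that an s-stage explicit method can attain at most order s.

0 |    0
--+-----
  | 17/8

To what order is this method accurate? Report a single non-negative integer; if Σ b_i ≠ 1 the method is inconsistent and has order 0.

b = (17/8)
c = (0)
Σ b_i: 17/8·1 = 17/8 ≠ 1 ⇒ order 0.

0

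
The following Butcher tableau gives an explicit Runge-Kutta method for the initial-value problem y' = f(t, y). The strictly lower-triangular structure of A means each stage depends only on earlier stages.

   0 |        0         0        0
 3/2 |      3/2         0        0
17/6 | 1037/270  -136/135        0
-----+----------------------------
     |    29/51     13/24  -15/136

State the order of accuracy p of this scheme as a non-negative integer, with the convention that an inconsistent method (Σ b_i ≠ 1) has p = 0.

b = (29/51, 13/24, -15/136)
c = (0, 3/2, 17/6)
Ac = (0, 0, -68/45)
Σ b_i: 29/51·1 + 13/24·1 + (-15/136)·1 = 1 ✓
b·c: 13/24·3/2 + (-15/136)·17/6 = 1/2 ✓
b·c²: 13/24·9/4 + (-15/136)·289/36 = 1/3 ✓
b·Ac: (-15/136)·(-68/45) = 1/6 ✓; 3 stages ⇒ order 3.

3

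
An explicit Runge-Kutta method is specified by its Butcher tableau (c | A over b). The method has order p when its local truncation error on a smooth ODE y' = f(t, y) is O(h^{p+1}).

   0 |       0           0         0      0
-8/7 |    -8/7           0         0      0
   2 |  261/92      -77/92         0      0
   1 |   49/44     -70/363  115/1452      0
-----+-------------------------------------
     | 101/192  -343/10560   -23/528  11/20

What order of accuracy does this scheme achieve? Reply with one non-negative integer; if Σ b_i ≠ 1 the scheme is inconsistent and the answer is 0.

b = (101/192, -343/10560, -23/528, 11/20)
c = (0, -8/7, 2, 1)
Ac = (0, 0, 22/23, 25/66)
Σ b_i: 101/192·1 + (-343/10560)·1 + (-23/528)·1 + 11/20·1 = 1 ✓
b·c: (-343/10560)·(-8/7) + (-23/528)·2 + 11/20·1 = 1/2 ✓
b·c²: (-343/10560)·64/49 + (-23/528)·4 + 11/20·1 = 1/3 ✓
b·Ac: (-23/528)·22/23 + 11/20·25/66 = 1/6 ✓
b·c³: (-343/10560)·(-512/343) + (-23/528)·8 + 11/20·1 = 1/4 ✓
b·(c∘Ac): (-23/528)·44/23 + 11/20·25/66 = 1/8 ✓
b·Ac²: (-23/528)·(-176/161) + 11/20·5/77 = 1/12 ✓
b·A²c: 11/20·5/66 = 1/24 ✓; 4 stages ⇒ order 4.

4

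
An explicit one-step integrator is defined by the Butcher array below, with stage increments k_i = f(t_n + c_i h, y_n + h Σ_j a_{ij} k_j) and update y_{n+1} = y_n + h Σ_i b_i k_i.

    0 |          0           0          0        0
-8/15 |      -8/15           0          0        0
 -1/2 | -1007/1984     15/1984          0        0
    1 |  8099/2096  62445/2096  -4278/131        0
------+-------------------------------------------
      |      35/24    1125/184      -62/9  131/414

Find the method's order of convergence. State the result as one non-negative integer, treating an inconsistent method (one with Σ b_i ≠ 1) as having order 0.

b = (35/24, 1125/184, -62/9, 131/414)
c = (0, -8/15, -1/2, 1)
Ac = (0, 0, -1/248, 115/262)
Σ b_i: 35/24·1 + 1125/184·1 + (-62/9)·1 + 131/414·1 = 1 ✓
b·c: 1125/184·(-8/15) + (-62/9)·(-1/2) + 131/414·1 = 1/2 ✓
b·c²: 1125/184·64/225 + (-62/9)·1/4 + 131/414·1 = 1/3 ✓
b·Ac: (-62/9)·(-1/248) + 131/414·115/262 = 1/6 ✓
b·c³: 1125/184·(-512/3375) + (-62/9)·(-1/8) + 131/414·1 = 1/4 ✓
b·(c∘Ac): (-62/9)·1/496 + 131/414·115/262 = 1/8 ✓
b·Ac²: (-62/9)·1/465 + 131/414·1219/3930 = 1/12 ✓
b·A²c: 131/414·69/524 = 1/24 ✓; 4 stages ⇒ order 4.

4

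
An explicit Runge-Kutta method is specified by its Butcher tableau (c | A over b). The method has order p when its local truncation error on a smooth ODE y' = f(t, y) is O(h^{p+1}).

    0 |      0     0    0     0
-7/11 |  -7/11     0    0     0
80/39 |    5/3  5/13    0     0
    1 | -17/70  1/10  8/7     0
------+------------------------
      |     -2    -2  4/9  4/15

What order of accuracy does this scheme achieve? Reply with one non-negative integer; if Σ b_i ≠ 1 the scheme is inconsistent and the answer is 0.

0

b = (-2, -2, 4/9, 4/15)
c = (0, -7/11, 80/39, 1)
Ac = (0, 0, -35/143, 68489/30030)
Σ b_i: (-2)·1 + (-2)·1 + 4/9·1 + 4/15·1 = -148/45 ≠ 1 ⇒ order 0.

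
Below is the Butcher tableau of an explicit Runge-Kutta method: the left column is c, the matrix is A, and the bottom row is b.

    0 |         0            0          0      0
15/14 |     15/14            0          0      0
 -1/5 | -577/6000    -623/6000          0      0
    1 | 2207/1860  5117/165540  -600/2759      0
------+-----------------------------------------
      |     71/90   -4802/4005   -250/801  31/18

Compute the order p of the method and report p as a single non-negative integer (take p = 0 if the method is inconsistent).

b = (71/90, -4802/4005, -250/801, 31/18)
c = (0, 15/14, -1/5, 1)
Ac = (0, 0, -89/800, 19/248)
Σ b_i: 71/90·1 + (-4802/4005)·1 + (-250/801)·1 + 31/18·1 = 1 ✓
b·c: (-4802/4005)·15/14 + (-250/801)·(-1/5) + 31/18·1 = 1/2 ✓
b·c²: (-4802/4005)·225/196 + (-250/801)·1/25 + 31/18·1 = 1/3 ✓
b·Ac: (-250/801)·(-89/800) + 31/18·19/248 = 1/6 ✓
b·c³: (-4802/4005)·3375/2744 + (-250/801)·(-1/125) + 31/18·1 = 1/4 ✓
b·(c∘Ac): (-250/801)·89/4000 + 31/18·19/248 = 1/8 ✓
b·Ac²: (-250/801)·(-267/2240) + 31/18·3/112 = 1/12 ✓
b·A²c: 31/18·3/124 = 1/24 ✓; 4 stages ⇒ order 4.

4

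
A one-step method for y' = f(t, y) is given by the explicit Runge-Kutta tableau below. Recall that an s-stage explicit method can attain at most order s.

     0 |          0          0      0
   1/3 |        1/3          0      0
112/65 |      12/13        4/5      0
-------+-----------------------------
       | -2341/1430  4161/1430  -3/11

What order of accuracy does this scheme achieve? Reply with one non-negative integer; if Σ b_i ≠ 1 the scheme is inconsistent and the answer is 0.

b = (-2341/1430, 4161/1430, -3/11)
c = (0, 1/3, 112/65)
Ac = (0, 0, 4/15)
Σ b_i: (-2341/1430)·1 + 4161/1430·1 + (-3/11)·1 = 1 ✓
b·c: 4161/1430·1/3 + (-3/11)·112/65 = 1/2 ✓
b·c²: 4161/1430·1/9 + (-3/11)·12544/4225 = -135637/278850 ≠ 1/3 ⇒ order 2.
b·Ac: (-3/11)·4/15 = -4/55 ≠ 1/6

2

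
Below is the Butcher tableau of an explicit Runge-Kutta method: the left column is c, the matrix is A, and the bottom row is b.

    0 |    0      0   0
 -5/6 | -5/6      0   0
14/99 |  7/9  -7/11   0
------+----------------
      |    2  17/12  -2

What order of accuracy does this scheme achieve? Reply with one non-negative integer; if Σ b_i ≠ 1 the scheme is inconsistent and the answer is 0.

0

b = (2, 17/12, -2)
c = (0, -5/6, 14/99)
Ac = (0, 0, 35/66)
Σ b_i: 2·1 + 17/12·1 + (-2)·1 = 17/12 ≠ 1 ⇒ order 0.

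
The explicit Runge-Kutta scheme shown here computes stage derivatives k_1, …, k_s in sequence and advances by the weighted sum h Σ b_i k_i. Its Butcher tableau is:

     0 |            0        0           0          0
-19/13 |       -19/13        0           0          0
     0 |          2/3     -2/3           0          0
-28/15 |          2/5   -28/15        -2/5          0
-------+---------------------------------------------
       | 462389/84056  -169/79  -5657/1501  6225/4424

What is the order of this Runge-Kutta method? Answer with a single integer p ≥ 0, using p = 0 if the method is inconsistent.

b = (462389/84056, -169/79, -5657/1501, 6225/4424)
c = (0, -19/13, 0, -28/15)
Ac = (0, 0, 38/39, 532/195)
Σ b_i: 462389/84056·1 + (-169/79)·1 + (-5657/1501)·1 + 6225/4424·1 = 1 ✓
b·c: (-169/79)·(-19/13) + 6225/4424·(-28/15) = 1/2 ✓
b·c²: (-169/79)·361/169 + 6225/4424·784/225 = 1/3 ✓
b·Ac: (-5657/1501)·38/39 + 6225/4424·532/195 = 1/6 ✓
b·c³: (-169/79)·(-6859/2197) + 6225/4424·(-21952/3375) = -1447/585 ≠ 1/4 ⇒ order 3.
b·(c∘Ac): 6225/4424·(-14896/2925) = -22078/3081 ≠ 1/8
b·Ac²: (-5657/1501)·(-722/507) + 6225/4424·(-10108/2535) = -19/78 ≠ 1/12
b·A²c: 6225/4424·(-76/195) = -7885/14378 ≠ 1/24

3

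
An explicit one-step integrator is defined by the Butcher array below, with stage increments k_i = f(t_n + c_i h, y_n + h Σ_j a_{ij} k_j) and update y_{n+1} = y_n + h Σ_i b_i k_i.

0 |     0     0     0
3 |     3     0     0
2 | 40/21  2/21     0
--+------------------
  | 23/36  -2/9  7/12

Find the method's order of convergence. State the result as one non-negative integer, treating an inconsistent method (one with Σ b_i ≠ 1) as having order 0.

3

b = (23/36, -2/9, 7/12)
c = (0, 3, 2)
Ac = (0, 0, 2/7)
Σ b_i: 23/36·1 + (-2/9)·1 + 7/12·1 = 1 ✓
b·c: (-2/9)·3 + 7/12·2 = 1/2 ✓
b·c²: (-2/9)·9 + 7/12·4 = 1/3 ✓
b·Ac: 7/12·2/7 = 1/6 ✓; 3 stages ⇒ order 3.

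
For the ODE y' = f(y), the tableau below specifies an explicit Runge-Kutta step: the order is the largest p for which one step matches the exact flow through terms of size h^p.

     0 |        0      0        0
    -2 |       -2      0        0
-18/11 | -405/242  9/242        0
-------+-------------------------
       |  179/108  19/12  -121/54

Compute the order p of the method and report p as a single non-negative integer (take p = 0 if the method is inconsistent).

3

b = (179/108, 19/12, -121/54)
c = (0, -2, -18/11)
Ac = (0, 0, -9/121)
Σ b_i: 179/108·1 + 19/12·1 + (-121/54)·1 = 1 ✓
b·c: 19/12·(-2) + (-121/54)·(-18/11) = 1/2 ✓
b·c²: 19/12·4 + (-121/54)·324/121 = 1/3 ✓
b·Ac: (-121/54)·(-9/121) = 1/6 ✓; 3 stages ⇒ order 3.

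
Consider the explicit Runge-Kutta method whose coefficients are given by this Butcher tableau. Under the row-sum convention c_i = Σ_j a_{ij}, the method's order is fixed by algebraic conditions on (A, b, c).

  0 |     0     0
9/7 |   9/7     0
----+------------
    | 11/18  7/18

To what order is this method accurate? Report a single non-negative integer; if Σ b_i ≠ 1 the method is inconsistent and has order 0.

b = (11/18, 7/18)
c = (0, 9/7)
Σ b_i: 11/18·1 + 7/18·1 = 1 ✓
b·c: 7/18·9/7 = 1/2 ✓; 2 stages ⇒ order 2.

2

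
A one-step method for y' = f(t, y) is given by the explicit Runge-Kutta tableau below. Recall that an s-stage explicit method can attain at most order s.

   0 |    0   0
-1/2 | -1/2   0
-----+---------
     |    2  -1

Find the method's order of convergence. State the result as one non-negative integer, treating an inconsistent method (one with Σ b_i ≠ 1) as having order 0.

2

b = (2, -1)
c = (0, -1/2)
Σ b_i: 2·1 + (-1)·1 = 1 ✓
b·c: (-1)·(-1/2) = 1/2 ✓; 2 stages ⇒ order 2.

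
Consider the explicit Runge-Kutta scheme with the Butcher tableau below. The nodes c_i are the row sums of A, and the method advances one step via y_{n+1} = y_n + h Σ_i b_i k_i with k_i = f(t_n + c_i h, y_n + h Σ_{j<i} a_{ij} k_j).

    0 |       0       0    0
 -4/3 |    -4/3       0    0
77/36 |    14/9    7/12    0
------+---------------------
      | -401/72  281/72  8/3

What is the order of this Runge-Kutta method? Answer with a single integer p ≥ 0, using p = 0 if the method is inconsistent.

b = (-401/72, 281/72, 8/3)
c = (0, -4/3, 77/36)
Ac = (0, 0, -7/9)
Σ b_i: (-401/72)·1 + 281/72·1 + 8/3·1 = 1 ✓
b·c: 281/72·(-4/3) + 8/3·77/36 = 1/2 ✓
b·c²: 281/72·16/9 + 8/3·5929/1296 = 9301/486 ≠ 1/3 ⇒ order 2.
b·Ac: 8/3·(-7/9) = -56/27 ≠ 1/6

2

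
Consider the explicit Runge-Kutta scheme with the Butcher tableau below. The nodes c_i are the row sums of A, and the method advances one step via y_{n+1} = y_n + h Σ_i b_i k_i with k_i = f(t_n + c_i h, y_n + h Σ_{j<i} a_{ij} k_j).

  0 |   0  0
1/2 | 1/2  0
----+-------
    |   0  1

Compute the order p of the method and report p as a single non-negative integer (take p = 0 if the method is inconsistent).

b = (0, 1)
c = (0, 1/2)
Σ b_i: 1·1 = 1 ✓
b·c: 1·1/2 = 1/2 ✓; 2 stages ⇒ order 2.

2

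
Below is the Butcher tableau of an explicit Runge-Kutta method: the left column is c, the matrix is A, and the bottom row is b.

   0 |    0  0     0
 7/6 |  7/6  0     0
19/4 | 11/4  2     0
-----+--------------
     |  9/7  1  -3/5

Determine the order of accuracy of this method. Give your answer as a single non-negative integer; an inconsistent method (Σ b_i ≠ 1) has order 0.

0

b = (9/7, 1, -3/5)
c = (0, 7/6, 19/4)
Ac = (0, 0, 7/3)
Σ b_i: 9/7·1 + 1·1 + (-3/5)·1 = 59/35 ≠ 1 ⇒ order 0.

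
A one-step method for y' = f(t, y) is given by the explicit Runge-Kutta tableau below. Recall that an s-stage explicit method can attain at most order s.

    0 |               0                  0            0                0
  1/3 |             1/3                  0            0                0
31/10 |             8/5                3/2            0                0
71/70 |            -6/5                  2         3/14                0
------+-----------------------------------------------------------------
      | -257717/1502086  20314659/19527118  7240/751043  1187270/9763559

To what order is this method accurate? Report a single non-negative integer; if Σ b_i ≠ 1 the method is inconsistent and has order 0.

3

b = (-257717/1502086, 20314659/19527118, 7240/751043, 1187270/9763559)
c = (0, 1/3, 31/10, 71/70)
Ac = (0, 0, 1/2, 559/420)
Σ b_i: (-257717/1502086)·1 + 20314659/19527118·1 + 7240/751043·1 + 1187270/9763559·1 = 1 ✓
b·c: 20314659/19527118·1/3 + 7240/751043·31/10 + 1187270/9763559·71/70 = 1/2 ✓
b·c²: 20314659/19527118·1/9 + 7240/751043·961/100 + 1187270/9763559·5041/4900 = 1/3 ✓
b·Ac: 7240/751043·1/2 + 1187270/9763559·559/420 = 1/6 ✓
b·c³: 20314659/19527118·1/27 + 7240/751043·29791/1000 + 1187270/9763559·357911/343000 = 2141520071/4731570900 ≠ 1/4 ⇒ order 3.
b·(c∘Ac): 7240/751043·31/20 + 1187270/9763559·39689/29400 = 8070739/45062580 ≠ 1/8
b·Ac²: 7240/751043·1/6 + 1187270/9763559·28747/12600 = 490401467/1757440620 ≠ 1/12
b·A²c: 1187270/9763559·3/28 = 254415/19527118 ≠ 1/24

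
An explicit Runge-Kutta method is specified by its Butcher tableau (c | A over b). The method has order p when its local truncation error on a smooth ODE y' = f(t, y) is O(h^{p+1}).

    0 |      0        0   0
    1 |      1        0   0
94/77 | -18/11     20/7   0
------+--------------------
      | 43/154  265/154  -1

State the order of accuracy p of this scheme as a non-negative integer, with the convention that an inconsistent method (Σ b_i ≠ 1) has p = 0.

b = (43/154, 265/154, -1)
c = (0, 1, 94/77)
Ac = (0, 0, 20/7)
Σ b_i: 43/154·1 + 265/154·1 + (-1)·1 = 1 ✓
b·c: 265/154·1 + (-1)·94/77 = 1/2 ✓
b·c²: 265/154·1 + (-1)·8836/5929 = 2733/11858 ≠ 1/3 ⇒ order 2.
b·Ac: (-1)·20/7 = -20/7 ≠ 1/6

2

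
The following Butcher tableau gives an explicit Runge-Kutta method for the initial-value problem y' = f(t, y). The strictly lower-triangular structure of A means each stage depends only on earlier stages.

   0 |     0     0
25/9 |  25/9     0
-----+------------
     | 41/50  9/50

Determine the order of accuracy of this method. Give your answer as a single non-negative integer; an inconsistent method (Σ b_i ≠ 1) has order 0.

b = (41/50, 9/50)
c = (0, 25/9)
Σ b_i: 41/50·1 + 9/50·1 = 1 ✓
b·c: 9/50·25/9 = 1/2 ✓; 2 stages ⇒ order 2.

2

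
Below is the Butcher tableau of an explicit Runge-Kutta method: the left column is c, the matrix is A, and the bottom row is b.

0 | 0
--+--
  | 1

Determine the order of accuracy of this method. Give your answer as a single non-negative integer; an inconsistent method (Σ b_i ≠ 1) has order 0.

b = (1)
c = (0)
Σ b_i: 1·1 = 1 ✓; 1 stage ⇒ order 1.

1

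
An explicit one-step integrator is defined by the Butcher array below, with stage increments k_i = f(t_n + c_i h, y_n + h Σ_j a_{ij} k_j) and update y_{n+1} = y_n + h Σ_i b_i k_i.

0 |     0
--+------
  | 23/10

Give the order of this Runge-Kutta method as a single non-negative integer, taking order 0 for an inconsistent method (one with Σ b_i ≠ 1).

0

b = (23/10)
c = (0)
Σ b_i: 23/10·1 = 23/10 ≠ 1 ⇒ order 0.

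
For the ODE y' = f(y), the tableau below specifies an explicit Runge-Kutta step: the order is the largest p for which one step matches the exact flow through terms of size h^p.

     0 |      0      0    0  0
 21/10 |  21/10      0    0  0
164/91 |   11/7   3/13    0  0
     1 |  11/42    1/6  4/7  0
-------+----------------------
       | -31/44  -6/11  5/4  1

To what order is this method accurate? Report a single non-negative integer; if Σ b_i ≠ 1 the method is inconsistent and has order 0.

b = (-31/44, -6/11, 5/4, 1)
c = (0, 21/10, 164/91, 1)
Ac = (0, 0, 63/130, 17579/12740)
Σ b_i: (-31/44)·1 + (-6/11)·1 + 5/4·1 + 1·1 = 1 ✓
b·c: (-6/11)·21/10 + 5/4·164/91 + 1·1 = 10547/5005 ≠ 1/2 ⇒ order 1.

1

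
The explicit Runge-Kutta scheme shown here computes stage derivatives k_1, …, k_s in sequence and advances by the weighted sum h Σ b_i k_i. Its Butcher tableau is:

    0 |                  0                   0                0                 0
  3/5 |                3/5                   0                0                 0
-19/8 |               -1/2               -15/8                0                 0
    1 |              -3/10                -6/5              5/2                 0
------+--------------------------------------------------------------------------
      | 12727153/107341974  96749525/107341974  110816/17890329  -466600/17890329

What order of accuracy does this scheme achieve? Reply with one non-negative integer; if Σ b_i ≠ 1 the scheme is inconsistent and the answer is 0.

3

b = (12727153/107341974, 96749525/107341974, 110816/17890329, -466600/17890329)
c = (0, 3/5, -19/8, 1)
Ac = (0, 0, -9/8, -2663/400)
Σ b_i: 12727153/107341974·1 + 96749525/107341974·1 + 110816/17890329·1 + (-466600/17890329)·1 = 1 ✓
b·c: 96749525/107341974·3/5 + 110816/17890329·(-19/8) + (-466600/17890329)·1 = 1/2 ✓
b·c²: 96749525/107341974·9/25 + 110816/17890329·361/64 + (-466600/17890329)·1 = 1/3 ✓
b·Ac: 110816/17890329·(-9/8) + (-466600/17890329)·(-2663/400) = 1/6 ✓
b·c³: 96749525/107341974·27/125 + 110816/17890329·(-6859/512) + (-466600/17890329)·1 = 122547047/1431226320 ≠ 1/4 ⇒ order 3.
b·(c∘Ac): 110816/17890329·171/64 + (-466600/17890329)·(-2663/400) = 3402476/17890329 ≠ 1/8
b·Ac²: 110816/17890329·(-27/40) + (-466600/17890329)·218713/16000 = -516241493/1431226320 ≠ 1/12
b·A²c: (-466600/17890329)·(-45/16) = 874875/11926886 ≠ 1/24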